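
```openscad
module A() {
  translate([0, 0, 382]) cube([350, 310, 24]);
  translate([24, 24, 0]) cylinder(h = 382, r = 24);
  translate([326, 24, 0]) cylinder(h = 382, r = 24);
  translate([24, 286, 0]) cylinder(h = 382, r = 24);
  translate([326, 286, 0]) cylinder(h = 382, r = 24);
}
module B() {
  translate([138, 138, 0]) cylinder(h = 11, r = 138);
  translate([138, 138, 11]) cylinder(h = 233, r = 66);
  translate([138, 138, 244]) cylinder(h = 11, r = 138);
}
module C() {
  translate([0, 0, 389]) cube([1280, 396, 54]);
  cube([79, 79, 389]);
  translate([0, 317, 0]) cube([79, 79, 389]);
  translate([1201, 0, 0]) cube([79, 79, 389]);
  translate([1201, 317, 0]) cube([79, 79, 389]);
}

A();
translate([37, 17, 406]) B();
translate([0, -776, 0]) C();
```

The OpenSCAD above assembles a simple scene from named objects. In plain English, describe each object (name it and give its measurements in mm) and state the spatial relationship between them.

A is a four-legged stool. The seat is a 350×310×24 mm slab whose top surface is at z = 406 mm; four round legs, each 48 mm in diameter, run from the floor (z = 0) to the underside of the seat, each leg's axis is inset half a diameter from the nearest pair of seat edges (so the leg's bounding box is flush with the corner).

B is a spool: two coaxial disc flanges of radius 138 mm and thickness 11 mm, joined by a core cylinder of radius 66 mm and height 233 mm. The lower flange rests on z = 0 and the three cylinders share a vertical axis.

C is a bench: a 1280×396 mm seat slab, 54 mm thick, top at z = 443 mm, on four 79×79 mm square legs flush with the seat corners and standing on z = 0.

The spool is on top of the stool, centred. The bench is on the floor beside the stool on its −y side.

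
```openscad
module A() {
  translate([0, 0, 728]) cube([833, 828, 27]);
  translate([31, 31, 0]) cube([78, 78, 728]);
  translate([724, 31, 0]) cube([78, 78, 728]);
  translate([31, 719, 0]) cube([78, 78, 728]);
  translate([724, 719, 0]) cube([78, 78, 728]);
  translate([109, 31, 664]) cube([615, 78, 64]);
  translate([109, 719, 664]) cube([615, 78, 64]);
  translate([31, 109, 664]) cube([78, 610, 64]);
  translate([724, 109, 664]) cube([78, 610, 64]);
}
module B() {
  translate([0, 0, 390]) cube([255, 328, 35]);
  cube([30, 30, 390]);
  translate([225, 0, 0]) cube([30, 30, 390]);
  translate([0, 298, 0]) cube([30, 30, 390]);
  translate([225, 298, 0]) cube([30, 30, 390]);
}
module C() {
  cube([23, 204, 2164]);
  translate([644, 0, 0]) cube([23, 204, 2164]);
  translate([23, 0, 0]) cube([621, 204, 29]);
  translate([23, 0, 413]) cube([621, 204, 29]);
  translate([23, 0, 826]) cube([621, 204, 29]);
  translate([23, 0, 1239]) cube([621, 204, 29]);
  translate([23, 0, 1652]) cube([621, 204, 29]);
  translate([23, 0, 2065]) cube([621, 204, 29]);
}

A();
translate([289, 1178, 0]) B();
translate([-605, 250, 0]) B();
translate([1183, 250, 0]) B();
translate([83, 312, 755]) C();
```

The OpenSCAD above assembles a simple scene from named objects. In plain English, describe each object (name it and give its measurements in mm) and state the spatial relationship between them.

A is a table: top 833 mm (x) × 828 mm (y), 27 mm thick, upper face at z = 755 mm, on four 78×78 mm square legs, each inset 31 mm from the nearest pair of top edges, running from z = 0 to the bottom of the top. Four apron rails, 78 mm thick and 64 mm tall, run between adjacent legs with their top edges flush with the underside of the top and their outer faces flush with the legs' outer faces.

B is a four-legged stool. The seat is a 255×328×35 mm slab whose top surface is at z = 425 mm; four square legs, each 30×30 mm in cross-section, run from the floor (z = 0) to the underside of the seat, each flush with a corner of the seat.

C is a bookshelf 667 mm wide overall, 204 mm deep and 2164 mm tall. The two sides are 23 mm thick vertical panels. 6 horizontal shelves of 29 mm thickness span between the inner faces of the sides; the lowest shelf sits on the floor and shelves are stacked with a clear vertical gap of 384 mm between each pair.

Three stools sit around the table at the +y, −x, +x sides. The bookshelf is on top of the table, centred.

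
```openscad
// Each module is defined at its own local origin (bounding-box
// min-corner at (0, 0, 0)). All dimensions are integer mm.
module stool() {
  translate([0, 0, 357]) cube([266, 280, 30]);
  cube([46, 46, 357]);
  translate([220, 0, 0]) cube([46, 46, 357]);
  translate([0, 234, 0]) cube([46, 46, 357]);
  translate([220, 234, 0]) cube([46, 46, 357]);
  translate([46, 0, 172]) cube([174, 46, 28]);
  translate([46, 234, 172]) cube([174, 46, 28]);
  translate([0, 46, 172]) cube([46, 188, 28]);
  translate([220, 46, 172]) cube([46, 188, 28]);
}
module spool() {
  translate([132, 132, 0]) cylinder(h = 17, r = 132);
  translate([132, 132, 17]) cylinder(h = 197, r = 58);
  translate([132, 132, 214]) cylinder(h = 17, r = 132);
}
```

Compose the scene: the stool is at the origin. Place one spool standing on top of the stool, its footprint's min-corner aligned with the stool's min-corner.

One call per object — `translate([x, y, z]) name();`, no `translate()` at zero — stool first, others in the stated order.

stool();
translate([0, 0, 387]) spool();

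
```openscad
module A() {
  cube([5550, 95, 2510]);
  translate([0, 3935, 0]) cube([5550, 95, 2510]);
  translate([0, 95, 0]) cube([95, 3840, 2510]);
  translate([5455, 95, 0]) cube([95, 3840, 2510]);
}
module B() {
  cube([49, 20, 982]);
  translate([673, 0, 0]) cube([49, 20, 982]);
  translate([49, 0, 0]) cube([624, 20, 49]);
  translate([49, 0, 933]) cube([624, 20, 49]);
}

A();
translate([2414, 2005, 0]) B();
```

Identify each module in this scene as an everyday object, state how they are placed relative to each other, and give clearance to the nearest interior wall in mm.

A is a house frame. B is a picture frame. The picture frame sits inside the house frame, centred. The clearance to the nearest interior wall is 1910 mm.

Clearances: x = 2319, y = 1910; minimum 1910 mm.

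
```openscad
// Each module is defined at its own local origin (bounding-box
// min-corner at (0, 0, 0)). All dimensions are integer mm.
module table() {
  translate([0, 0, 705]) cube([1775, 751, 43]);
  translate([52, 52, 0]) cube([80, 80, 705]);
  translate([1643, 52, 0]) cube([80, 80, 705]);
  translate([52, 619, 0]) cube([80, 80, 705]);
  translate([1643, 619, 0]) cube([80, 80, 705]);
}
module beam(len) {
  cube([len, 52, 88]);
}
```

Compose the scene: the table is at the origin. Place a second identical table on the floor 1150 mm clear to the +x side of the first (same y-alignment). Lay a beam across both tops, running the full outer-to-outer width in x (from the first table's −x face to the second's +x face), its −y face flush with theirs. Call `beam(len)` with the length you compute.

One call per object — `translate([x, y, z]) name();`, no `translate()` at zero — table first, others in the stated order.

table();
translate([2925, 0, 0]) table();
translate([0, 0, 748]) beam(4700);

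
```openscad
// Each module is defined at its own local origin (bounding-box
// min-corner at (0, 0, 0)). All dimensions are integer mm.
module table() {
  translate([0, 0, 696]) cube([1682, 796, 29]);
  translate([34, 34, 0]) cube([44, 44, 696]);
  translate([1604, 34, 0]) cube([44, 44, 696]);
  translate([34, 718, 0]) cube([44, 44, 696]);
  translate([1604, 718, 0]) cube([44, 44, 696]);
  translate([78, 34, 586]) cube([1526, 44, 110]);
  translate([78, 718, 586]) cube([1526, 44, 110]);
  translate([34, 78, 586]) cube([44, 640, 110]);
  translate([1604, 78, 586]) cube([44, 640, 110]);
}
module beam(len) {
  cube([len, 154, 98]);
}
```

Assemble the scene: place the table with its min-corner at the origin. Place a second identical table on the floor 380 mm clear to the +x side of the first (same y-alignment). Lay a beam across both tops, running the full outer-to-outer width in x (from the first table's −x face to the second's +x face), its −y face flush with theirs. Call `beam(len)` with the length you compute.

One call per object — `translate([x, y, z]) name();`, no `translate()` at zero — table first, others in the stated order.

table();
translate([2062, 0, 0]) table();
translate([0, 0, 725]) beam(3744);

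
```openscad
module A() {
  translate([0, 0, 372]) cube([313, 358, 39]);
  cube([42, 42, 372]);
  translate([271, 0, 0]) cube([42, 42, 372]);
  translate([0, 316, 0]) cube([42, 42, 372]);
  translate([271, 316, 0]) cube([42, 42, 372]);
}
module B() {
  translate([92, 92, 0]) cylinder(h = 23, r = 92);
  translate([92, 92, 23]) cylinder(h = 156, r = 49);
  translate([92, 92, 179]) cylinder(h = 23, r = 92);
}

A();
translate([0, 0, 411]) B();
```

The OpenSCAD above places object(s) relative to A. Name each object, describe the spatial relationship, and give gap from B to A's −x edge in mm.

The spool's min-x is at 0; the stool's min-x is 0; gap = 0 mm.

A is a stool. B is a spool. The spool is on top of the stool. The gap from the spool to the stool's −x edge is 0 mm.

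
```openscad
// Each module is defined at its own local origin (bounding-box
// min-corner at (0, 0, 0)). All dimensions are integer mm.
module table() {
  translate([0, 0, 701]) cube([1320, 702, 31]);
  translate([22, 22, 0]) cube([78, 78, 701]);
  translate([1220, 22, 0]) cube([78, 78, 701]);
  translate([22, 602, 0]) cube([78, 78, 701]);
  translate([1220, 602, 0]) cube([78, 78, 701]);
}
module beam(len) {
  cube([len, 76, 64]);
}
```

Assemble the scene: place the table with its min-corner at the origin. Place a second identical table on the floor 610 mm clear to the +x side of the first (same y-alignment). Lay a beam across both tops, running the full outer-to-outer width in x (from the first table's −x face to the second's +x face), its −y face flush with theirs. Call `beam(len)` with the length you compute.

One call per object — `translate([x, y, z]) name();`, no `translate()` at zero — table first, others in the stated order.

table();
translate([1930, 0, 0]) table();
translate([0, 0, 732]) beam(3250);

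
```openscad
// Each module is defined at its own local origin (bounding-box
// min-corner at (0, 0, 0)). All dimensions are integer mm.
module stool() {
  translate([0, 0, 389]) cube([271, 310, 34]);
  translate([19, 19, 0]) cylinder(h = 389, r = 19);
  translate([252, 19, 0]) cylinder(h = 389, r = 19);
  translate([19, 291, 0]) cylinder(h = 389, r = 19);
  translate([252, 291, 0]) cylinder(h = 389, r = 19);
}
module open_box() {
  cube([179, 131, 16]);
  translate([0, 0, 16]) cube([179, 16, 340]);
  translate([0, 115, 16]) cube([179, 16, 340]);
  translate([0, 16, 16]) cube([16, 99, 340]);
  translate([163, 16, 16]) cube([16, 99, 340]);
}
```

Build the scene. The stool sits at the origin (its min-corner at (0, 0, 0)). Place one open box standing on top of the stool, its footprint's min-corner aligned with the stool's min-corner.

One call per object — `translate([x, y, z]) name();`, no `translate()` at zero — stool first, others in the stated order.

stool();
translate([0, 0, 423]) open_box();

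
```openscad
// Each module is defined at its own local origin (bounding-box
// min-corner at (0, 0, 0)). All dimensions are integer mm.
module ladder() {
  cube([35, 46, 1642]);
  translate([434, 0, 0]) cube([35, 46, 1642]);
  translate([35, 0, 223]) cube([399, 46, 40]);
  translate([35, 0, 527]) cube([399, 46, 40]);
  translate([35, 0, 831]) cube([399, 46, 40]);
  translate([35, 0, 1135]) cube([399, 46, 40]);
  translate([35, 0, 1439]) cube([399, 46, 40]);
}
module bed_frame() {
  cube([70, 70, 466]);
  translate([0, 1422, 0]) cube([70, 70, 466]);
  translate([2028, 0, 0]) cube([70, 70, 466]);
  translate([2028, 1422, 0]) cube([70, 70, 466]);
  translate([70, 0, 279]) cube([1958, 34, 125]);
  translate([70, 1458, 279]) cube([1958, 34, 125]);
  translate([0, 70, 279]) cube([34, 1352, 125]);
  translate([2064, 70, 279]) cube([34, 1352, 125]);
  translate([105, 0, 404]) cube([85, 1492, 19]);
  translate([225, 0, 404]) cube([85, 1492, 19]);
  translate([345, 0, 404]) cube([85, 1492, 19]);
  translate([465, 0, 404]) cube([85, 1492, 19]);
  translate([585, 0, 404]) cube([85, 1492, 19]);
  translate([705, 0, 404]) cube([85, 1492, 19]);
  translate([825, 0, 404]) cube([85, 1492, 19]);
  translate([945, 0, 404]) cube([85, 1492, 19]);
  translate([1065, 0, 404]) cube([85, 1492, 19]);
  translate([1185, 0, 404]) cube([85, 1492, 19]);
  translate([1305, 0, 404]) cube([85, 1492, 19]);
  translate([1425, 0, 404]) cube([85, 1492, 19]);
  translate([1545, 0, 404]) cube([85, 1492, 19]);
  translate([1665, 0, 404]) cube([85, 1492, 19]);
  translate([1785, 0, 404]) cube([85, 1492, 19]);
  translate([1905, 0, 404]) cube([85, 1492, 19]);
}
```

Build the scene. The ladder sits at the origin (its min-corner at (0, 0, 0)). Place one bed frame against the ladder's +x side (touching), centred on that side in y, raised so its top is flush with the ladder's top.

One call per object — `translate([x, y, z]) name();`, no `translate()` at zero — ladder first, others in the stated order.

ladder();
translate([469, -723, 1176]) bed_frame();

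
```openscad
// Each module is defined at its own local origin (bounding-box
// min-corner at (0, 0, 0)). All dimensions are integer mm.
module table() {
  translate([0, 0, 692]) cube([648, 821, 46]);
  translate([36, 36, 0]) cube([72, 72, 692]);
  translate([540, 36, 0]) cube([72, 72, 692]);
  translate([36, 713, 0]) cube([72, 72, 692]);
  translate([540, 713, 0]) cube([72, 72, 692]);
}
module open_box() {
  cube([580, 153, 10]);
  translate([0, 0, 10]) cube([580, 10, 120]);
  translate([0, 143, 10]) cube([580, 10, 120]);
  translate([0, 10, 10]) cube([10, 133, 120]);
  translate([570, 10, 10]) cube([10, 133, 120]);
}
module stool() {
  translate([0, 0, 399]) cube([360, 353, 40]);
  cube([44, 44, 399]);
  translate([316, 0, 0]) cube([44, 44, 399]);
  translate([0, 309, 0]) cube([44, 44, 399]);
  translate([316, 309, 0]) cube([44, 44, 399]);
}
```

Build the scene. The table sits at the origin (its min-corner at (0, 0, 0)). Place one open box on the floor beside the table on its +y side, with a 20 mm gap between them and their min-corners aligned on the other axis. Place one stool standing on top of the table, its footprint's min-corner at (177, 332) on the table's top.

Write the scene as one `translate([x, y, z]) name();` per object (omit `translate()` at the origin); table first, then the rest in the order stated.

table();
translate([0, 841, 0]) open_box();
translate([177, 332, 738]) stool();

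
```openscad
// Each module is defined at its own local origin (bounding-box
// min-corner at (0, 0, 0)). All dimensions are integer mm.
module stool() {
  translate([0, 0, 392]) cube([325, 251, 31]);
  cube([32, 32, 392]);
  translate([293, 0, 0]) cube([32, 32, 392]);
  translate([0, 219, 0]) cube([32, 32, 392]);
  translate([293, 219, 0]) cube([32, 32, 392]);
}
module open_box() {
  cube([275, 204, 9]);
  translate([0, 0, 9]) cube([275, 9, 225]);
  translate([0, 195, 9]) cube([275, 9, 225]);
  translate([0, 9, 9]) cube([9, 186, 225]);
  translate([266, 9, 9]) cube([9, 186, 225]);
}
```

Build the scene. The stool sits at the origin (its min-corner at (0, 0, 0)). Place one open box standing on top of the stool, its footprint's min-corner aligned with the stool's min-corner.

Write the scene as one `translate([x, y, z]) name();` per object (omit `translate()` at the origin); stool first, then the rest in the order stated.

stool();
translate([0, 0, 423]) open_box();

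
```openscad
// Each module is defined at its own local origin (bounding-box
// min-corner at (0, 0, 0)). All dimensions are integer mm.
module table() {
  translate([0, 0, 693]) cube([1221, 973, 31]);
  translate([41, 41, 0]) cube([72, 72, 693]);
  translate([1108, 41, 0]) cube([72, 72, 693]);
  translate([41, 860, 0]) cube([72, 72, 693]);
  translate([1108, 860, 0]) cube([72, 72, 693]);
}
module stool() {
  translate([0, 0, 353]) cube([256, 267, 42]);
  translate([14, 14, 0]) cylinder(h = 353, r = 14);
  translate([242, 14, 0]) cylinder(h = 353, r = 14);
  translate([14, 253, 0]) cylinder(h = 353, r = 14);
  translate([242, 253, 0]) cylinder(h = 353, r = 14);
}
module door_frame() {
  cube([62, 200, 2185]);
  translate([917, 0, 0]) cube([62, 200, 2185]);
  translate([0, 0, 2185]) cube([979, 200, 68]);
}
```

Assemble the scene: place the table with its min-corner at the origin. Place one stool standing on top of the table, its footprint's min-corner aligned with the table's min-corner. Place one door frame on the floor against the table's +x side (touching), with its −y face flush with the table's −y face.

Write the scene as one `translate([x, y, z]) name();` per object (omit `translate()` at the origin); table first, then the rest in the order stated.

table();
translate([0, 0, 724]) stool();
translate([1221, 0, 0]) door_frame();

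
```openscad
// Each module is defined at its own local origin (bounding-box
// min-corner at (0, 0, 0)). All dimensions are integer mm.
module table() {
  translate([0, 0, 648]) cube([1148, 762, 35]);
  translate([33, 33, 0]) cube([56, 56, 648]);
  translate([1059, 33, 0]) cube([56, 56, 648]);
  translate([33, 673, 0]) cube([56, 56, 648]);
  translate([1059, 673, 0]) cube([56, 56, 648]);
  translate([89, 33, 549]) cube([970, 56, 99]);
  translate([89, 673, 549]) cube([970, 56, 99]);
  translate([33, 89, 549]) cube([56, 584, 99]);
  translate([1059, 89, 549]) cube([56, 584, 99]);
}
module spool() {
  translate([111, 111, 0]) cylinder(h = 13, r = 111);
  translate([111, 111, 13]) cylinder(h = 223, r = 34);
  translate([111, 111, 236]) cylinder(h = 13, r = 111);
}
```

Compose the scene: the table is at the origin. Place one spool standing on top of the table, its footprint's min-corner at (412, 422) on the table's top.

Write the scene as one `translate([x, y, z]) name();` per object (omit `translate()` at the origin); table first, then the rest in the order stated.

table();
translate([412, 422, 683]) spool();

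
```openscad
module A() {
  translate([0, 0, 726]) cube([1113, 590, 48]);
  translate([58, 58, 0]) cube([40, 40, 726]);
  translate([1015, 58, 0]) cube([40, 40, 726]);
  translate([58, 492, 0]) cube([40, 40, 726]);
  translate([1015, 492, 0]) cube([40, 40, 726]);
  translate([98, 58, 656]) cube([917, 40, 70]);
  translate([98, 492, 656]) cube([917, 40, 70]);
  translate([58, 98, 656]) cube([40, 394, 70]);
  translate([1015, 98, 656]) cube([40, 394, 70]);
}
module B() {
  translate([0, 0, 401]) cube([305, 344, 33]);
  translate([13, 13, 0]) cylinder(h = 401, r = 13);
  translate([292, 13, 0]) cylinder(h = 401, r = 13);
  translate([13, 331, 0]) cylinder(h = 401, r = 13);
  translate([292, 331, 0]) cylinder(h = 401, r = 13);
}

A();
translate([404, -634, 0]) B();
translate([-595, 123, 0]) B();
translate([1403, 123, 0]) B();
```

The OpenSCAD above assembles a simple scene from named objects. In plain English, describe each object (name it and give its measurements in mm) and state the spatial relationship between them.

A is a rectangular dining table. The top is 1113×590×48 mm with its upper surface at z = 774 mm. It stands on four 40×40 mm square legs, each inset 58 mm from the nearest pair of top edges, running from the floor to the underside of the top. Four apron rails, 40 mm thick and 70 mm tall, run between adjacent legs with their top edges flush with the underside of the top and their outer faces flush with the legs' outer faces.

B is a four-legged stool. The seat is a 305×344×33 mm slab whose top surface is at z = 434 mm; four round legs, each 26 mm in diameter, run from the floor (z = 0) to the underside of the seat, each leg's axis is inset half a diameter from the nearest pair of seat edges (so the leg's bounding box is flush with the corner).

Three stools sit around the table at the −y, −x, +x sides.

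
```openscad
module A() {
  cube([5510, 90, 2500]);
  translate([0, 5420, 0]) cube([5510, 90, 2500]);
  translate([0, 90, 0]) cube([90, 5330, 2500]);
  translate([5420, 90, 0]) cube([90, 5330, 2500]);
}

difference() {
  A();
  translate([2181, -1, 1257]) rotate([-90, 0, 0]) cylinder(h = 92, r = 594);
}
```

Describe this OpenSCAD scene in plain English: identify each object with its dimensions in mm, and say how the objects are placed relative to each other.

A is the wall frame of a small rectangular building: four walls, each 2500 mm tall and 90 mm thick, enclosing a footprint 5510 mm (x) by 5510 mm (y) outside-to-outside, with no floor or roof. The front and back walls (the −y and +y sides) span the full width; the two side walls fit between them.

The house frame has a circular hole of radius 594 mm through its front wall, centred at (x = 2181, z = 1257).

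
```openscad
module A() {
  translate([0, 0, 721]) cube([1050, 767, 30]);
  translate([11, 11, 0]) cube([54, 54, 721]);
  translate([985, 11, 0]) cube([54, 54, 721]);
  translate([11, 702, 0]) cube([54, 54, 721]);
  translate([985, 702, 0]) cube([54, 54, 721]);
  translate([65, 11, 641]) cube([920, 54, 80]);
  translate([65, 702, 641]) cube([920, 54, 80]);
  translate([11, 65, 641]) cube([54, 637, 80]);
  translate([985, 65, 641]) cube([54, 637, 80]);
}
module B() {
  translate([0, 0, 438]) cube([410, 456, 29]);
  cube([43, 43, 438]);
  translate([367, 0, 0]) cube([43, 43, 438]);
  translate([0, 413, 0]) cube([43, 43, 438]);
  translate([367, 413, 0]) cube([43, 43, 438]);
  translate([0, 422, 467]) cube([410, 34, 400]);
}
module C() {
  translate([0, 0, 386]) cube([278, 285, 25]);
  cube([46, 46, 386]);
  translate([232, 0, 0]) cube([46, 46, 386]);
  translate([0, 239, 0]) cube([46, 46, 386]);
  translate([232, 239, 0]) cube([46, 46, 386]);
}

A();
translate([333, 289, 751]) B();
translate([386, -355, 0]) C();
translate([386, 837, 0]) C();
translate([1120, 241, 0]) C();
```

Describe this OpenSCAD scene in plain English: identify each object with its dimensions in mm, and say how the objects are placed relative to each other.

A is a table: top 1050 mm (x) × 767 mm (y), 30 mm thick, upper face at z = 751 mm, on four 54×54 mm square legs, each inset 11 mm from the nearest pair of top edges, running from z = 0 to the bottom of the top. Four apron rails, 54 mm thick and 80 mm tall, run between adjacent legs with their top edges flush with the underside of the top and their outer faces flush with the legs' outer faces.

B is a chair. The seat is a 410×456×29 mm slab with its top at z = 467 mm, on four 43×43 mm corner legs (flush with the seat edges, standing on z = 0). A flat backrest 34 mm thick, 400 mm tall, spans the full seat width and rises from the seat top along its +y edge, rear face flush with the rear of the seat.

C is a simple wooden stool: a rectangular seat 278 mm (x) by 285 mm (y), 25 mm thick, top face at z = 411 mm, on four square legs, each 46×46 mm in cross-section. The legs rest on z = 0, each flush with a corner of the seat.

The chair is on top of the table. Three stools sit around the table at the −y, +y, +x sides.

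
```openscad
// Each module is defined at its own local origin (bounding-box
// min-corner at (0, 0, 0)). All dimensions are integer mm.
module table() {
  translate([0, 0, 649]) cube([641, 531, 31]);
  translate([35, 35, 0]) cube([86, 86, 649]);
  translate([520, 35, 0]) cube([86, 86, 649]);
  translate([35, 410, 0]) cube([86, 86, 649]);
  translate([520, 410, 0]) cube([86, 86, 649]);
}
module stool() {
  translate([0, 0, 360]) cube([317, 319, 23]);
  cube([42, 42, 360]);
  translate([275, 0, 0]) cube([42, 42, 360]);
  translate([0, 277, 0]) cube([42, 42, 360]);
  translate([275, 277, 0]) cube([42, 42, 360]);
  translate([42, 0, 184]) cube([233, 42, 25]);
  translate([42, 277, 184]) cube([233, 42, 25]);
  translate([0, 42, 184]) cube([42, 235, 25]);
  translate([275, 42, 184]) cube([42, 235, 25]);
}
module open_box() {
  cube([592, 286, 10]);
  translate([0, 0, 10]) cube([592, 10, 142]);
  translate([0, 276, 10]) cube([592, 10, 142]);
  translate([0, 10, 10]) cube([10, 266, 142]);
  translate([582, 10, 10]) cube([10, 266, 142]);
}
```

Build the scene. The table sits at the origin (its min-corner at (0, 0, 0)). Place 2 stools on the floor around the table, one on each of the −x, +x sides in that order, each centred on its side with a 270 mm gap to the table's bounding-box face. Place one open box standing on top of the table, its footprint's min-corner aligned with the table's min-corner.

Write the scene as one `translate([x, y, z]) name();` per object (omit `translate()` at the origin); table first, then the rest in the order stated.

table();
translate([-587, 106, 0]) stool();
translate([911, 106, 0]) stool();
translate([0, 0, 680]) open_box();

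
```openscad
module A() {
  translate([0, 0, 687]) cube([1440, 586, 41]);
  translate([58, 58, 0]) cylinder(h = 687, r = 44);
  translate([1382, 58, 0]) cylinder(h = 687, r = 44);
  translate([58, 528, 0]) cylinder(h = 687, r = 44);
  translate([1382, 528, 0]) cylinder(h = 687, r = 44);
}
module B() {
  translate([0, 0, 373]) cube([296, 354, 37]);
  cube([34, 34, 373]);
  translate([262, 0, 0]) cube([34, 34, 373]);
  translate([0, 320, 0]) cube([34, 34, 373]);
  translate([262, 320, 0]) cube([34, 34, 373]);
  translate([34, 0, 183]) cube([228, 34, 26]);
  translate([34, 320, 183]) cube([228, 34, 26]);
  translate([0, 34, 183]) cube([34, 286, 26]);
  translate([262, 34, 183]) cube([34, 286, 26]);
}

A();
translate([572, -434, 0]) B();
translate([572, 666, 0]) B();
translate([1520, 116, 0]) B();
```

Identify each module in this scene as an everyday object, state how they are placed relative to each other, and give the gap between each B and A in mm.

Each stool's nearest face is 80 mm from the table's bounding box.

A is a table. B is a stool. Three stools sit around the table at the −y, +y, +x sides. The gap between each stool and the table is 80 mm.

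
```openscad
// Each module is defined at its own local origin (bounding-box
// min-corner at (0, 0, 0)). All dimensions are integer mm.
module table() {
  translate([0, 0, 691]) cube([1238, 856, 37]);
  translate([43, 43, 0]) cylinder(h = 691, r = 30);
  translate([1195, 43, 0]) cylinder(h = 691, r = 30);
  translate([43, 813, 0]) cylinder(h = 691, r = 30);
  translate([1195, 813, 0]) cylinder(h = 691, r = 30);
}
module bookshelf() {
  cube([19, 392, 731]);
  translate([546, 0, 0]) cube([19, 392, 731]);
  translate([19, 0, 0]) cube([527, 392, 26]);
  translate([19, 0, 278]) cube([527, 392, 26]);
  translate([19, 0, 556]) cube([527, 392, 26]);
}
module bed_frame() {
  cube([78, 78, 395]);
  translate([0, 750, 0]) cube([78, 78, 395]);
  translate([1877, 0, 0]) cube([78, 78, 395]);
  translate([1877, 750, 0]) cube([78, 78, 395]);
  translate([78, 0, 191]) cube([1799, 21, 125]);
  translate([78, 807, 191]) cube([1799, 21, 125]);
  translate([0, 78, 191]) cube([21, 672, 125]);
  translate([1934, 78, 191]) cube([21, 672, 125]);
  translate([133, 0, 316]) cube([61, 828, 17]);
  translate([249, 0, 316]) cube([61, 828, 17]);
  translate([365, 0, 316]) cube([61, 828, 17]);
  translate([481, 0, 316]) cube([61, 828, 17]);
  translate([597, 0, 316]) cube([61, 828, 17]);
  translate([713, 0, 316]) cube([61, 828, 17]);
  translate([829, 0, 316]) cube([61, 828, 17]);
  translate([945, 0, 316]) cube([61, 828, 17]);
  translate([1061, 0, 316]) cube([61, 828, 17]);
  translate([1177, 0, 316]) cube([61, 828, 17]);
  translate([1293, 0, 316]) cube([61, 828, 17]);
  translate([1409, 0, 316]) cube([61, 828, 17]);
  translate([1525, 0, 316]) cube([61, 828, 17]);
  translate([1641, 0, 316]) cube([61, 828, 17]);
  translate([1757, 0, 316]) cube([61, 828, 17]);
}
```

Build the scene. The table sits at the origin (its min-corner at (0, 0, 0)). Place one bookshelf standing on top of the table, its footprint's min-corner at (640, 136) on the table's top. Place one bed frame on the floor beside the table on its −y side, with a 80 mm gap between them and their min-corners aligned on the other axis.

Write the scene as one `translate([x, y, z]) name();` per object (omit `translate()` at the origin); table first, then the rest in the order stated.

table();
translate([640, 136, 728]) bookshelf();
translate([0, -908, 0]) bed_frame();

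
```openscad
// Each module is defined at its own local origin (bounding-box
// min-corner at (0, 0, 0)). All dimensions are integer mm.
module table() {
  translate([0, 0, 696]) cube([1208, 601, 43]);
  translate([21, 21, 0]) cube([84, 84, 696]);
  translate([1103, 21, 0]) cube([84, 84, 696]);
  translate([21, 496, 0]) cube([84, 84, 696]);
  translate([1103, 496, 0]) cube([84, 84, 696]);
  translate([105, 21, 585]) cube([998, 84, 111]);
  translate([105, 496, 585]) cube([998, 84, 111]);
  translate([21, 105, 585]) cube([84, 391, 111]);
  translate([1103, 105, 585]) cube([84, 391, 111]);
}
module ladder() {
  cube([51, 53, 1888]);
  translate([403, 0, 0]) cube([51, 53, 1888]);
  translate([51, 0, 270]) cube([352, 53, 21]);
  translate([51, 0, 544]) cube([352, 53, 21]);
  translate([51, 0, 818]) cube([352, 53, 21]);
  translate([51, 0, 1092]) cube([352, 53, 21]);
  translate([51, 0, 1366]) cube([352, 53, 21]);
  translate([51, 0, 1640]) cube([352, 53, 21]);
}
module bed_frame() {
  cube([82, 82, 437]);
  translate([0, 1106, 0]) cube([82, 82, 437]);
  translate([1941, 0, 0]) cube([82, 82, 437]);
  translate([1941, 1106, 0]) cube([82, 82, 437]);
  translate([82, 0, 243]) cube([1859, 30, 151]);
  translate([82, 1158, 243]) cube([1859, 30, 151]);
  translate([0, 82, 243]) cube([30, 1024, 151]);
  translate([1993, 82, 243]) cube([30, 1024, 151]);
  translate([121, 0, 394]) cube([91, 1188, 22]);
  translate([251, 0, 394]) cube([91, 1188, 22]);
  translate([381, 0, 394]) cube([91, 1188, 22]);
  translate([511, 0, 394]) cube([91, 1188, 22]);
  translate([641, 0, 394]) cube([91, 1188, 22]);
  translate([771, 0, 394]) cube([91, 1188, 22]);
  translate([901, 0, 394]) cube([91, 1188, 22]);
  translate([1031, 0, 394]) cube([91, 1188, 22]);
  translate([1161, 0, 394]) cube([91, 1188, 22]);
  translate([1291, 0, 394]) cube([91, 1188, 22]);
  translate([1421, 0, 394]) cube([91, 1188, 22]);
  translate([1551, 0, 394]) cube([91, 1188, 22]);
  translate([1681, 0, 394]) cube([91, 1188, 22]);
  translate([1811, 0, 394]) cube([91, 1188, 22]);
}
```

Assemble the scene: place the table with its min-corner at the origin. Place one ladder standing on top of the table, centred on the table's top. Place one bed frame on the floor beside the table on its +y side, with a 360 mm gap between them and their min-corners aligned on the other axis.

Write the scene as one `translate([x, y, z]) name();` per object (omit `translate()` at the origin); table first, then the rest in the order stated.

table();
translate([377, 274, 739]) ladder();
translate([0, 961, 0]) bed_frame();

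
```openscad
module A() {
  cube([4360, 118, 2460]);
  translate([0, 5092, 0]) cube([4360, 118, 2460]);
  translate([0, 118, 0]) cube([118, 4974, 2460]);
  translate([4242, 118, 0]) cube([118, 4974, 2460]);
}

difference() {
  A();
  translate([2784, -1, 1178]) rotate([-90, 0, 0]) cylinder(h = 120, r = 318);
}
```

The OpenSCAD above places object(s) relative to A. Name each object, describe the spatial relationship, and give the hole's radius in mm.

The subtracted cylinder has r = 318 mm.

A is a house frame. The house frame has a circular hole through its front wall. The hole's radius is 318 mm.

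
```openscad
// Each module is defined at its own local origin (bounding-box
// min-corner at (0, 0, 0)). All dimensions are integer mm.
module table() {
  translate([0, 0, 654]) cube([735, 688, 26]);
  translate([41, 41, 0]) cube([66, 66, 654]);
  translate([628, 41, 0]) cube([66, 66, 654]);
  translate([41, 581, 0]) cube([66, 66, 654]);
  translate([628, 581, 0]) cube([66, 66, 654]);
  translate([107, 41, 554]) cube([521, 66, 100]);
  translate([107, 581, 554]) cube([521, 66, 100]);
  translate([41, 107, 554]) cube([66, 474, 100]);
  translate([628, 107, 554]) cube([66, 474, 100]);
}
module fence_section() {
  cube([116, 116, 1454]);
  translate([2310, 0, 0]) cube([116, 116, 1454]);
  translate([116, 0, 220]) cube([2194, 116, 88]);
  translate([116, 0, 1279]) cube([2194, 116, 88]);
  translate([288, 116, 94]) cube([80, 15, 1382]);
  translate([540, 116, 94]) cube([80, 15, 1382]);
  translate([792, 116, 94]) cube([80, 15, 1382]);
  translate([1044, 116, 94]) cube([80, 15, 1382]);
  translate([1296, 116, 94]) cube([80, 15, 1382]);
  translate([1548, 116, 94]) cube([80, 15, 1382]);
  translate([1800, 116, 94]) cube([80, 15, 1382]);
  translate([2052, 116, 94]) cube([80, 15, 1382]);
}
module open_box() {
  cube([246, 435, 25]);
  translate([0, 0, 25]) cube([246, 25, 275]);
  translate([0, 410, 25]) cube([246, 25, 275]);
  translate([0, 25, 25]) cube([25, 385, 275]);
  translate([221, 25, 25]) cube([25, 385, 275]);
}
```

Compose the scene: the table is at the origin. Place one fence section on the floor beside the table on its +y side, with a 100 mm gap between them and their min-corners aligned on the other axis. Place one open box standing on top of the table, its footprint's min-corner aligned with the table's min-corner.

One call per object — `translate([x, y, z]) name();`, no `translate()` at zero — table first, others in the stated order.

table();
translate([0, 788, 0]) fence_section();
translate([0, 0, 680]) open_box();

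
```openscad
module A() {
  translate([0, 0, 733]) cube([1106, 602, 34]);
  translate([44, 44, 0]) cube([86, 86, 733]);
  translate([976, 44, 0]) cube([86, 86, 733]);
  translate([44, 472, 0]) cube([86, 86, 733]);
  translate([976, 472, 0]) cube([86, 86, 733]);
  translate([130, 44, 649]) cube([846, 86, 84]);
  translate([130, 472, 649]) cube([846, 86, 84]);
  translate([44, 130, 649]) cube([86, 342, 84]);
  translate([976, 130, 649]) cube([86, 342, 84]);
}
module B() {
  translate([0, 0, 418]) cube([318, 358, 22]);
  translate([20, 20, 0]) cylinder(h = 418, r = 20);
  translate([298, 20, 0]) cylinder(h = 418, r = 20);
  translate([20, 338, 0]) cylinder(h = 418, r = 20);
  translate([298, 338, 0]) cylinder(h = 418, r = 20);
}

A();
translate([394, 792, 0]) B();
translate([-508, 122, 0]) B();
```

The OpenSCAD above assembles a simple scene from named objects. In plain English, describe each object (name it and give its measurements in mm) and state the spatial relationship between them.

A is a table: top 1106 mm (x) × 602 mm (y), 34 mm thick, upper face at z = 767 mm, on four 86×86 mm square legs, each inset 44 mm from the nearest pair of top edges, running from z = 0 to the bottom of the top. Four apron rails, 86 mm thick and 84 mm tall, run between adjacent legs with their top edges flush with the underside of the top and their outer faces flush with the legs' outer faces.

B is a simple wooden stool: a rectangular seat 318 mm (x) by 358 mm (y), 22 mm thick, top face at z = 440 mm, on four round legs, each 40 mm in diameter. The legs rest on z = 0, each leg's axis is inset half a diameter from the nearest pair of seat edges (so the leg's bounding box is flush with the corner).

Two stools sit around the table at the +y, −x sides.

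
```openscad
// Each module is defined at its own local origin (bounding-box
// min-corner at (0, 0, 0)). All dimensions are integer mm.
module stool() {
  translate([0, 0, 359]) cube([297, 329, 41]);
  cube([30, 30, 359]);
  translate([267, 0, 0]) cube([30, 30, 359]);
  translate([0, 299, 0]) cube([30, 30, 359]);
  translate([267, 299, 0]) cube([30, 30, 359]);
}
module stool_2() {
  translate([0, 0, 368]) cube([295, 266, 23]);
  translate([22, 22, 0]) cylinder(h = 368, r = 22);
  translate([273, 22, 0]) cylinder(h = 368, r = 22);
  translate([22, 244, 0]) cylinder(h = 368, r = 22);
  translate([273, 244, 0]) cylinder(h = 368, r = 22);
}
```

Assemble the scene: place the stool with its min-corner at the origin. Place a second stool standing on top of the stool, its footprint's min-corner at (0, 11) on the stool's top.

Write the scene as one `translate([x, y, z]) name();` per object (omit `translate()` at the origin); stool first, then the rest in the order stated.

stool();
translate([0, 11, 400]) stool_2();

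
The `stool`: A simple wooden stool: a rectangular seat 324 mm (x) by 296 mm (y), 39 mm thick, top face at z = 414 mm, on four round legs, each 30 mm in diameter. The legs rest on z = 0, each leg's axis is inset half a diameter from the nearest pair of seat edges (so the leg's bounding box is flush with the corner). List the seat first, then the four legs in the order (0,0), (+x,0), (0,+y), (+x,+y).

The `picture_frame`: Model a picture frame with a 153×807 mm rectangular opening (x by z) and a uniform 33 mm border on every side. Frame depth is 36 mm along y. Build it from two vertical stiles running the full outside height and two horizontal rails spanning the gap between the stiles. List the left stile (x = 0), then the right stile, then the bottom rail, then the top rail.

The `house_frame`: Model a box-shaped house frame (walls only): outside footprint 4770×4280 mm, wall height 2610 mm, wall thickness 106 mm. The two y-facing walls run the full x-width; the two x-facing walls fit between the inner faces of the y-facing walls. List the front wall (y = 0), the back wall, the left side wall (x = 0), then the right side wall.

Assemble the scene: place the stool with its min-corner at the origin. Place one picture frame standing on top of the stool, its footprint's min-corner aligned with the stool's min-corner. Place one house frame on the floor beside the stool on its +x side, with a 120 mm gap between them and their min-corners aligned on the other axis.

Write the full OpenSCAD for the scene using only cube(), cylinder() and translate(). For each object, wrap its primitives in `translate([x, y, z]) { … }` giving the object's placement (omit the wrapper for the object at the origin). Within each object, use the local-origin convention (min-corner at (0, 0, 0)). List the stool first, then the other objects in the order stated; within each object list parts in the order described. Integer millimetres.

translate([0, 0, 375]) cube([324, 296, 39]);
translate([15, 15, 0]) cylinder(h = 375, r = 15);
translate([309, 15, 0]) cylinder(h = 375, r = 15);
translate([15, 281, 0]) cylinder(h = 375, r = 15);
translate([309, 281, 0]) cylinder(h = 375, r = 15);
translate([0, 0, 414]) {
  cube([33, 36, 873]);
  translate([186, 0, 0]) cube([33, 36, 873]);
  translate([33, 0, 0]) cube([153, 36, 33]);
  translate([33, 0, 840]) cube([153, 36, 33]);
}
translate([444, 0, 0]) {
  cube([4770, 106, 2610]);
  translate([0, 4174, 0]) cube([4770, 106, 2610]);
  translate([0, 106, 0]) cube([106, 4068, 2610]);
  translate([4664, 106, 0]) cube([106, 4068, 2610]);
}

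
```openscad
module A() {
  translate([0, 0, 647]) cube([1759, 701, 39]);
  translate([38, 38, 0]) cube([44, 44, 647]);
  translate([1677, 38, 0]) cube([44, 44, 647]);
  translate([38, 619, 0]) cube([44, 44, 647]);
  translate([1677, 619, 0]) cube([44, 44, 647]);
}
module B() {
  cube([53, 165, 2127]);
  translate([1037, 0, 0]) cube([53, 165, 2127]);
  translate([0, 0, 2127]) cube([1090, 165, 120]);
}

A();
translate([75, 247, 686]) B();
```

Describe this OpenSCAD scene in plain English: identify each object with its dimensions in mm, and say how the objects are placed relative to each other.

A is a rectangular dining table. The top is 1759×701×39 mm with its upper surface at z = 686 mm. It stands on four 44×44 mm square legs, each inset 38 mm from the nearest pair of top edges, running from the floor to the underside of the top.

B is a door frame. The clear opening is 984 mm wide and 2127 mm high. Two 53 mm wide jambs, 165 mm deep, stand either side of the opening from the floor to the top of the opening. A 120 mm thick head sits across the top of both jambs, spanning the full outside width of the frame.

The door frame is on top of the table.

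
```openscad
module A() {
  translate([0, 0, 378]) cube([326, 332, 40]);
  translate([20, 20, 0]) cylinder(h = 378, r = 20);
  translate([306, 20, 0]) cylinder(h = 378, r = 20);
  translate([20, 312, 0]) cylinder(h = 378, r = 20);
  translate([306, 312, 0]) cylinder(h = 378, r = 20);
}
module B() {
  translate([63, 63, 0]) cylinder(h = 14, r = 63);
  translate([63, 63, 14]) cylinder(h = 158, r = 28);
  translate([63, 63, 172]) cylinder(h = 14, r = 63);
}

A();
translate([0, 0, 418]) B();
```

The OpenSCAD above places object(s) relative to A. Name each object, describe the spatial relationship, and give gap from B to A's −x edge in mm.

The spool's min-x is at 0; the stool's min-x is 0; gap = 0 mm.

A is a stool. B is a spool. The spool is on top of the stool. The gap from the spool to the stool's −x edge is 0 mm.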